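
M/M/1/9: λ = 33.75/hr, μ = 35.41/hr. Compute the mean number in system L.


ρ = 33.75/35.41 = 0.9531
L = ρ[1 − (K+1)ρ^K + Kρ^(K+1)] / [(1−ρ)(1−ρ^(K+1))]
Numerator: 0.9531·(1 − 10·0.649128 + 9·0.618698) = 0.073385
Denominator: (0.04688)·(0.381302) = 0.017875
L = 0.073385/0.017875 = 4.1054

Final: 4.1054


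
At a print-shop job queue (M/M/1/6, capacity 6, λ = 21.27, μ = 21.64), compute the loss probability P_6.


ρ = λ/μ = 21.27/21.64 = 0.9829
P_K = (1−ρ)ρ^K/(1−ρ^(K+1)) = (0.01710·0.901699)/(1 − 0.886281)
= 0.015417/0.113719 = 0.135573

Final: 0.135573


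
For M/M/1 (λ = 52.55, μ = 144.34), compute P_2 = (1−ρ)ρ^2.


ρ = 52.55/144.34 = 0.3641
P_n = (1−ρ)·ρ^n = (1 − 0.3641)·0.3641^2 = 0.6359·0.132548 = 0.084291

Final: 0.084291


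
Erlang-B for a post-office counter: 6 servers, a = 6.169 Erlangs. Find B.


B(c,a) = (a^c/c!) / Σ_{k=0}^{c} a^k/k!
a^6/6! = 76.551927
Σ terms (k=0..6): 1.00000 + 6.16900 + 19.02828 + 39.12849 + 60.34591 + 74.45478 + 76.55193 = 276.678388
B = 76.551927/276.678388 = 0.276682

Final: 0.276682


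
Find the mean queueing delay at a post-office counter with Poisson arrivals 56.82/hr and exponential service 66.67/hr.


ρ = 56.82/66.67 = 0.8523
Wq = ρ/(μ−λ) = 0.8523/(66.67 − 56.82) = 0.8523/9.85 = 0.08652 hr

Final: 0.08652 hr


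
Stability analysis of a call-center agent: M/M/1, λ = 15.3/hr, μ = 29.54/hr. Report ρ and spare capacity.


Total capacity cμ = 1·29.54 = 29.54/hr
ρ = λ/(cμ) = 15.3/29.54 = 0.5179
Stable ⇔ ρ < 1: YES
Spare capacity = cμ − λ = 29.54 − 15.3 = 14.24/hr

Final: ρ = 0.5179; stable; margin = 14.24/hr


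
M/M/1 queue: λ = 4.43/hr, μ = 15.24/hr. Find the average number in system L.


ρ = λ/μ = 4.43/15.24 = 0.2907
L = ρ/(1−ρ) = 0.2907/(1 − 0.2907) = 0.2907/0.7093 = 0.4098

Final: 0.4098


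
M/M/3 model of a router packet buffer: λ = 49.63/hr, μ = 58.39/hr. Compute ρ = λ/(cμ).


ρ = λ/(cμ) = 49.63/(3·58.39) = 49.63/175.17 = 0.2833

Final: 0.2833


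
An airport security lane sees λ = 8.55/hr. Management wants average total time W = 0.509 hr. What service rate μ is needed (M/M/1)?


W = 1/(μ−λ) ⇒ μ − λ = 1/W = 1/0.509 = 1.9646
μ = λ + 1/W = 8.55 + 1.9646 = 10.5146 per hr

Final: 10.5146 /hr


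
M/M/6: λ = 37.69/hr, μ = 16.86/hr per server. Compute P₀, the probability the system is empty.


a = λ/μ = 37.69/16.86 = 2.2355; ρ = a/c = 0.3726
Σ_{k=0}^{5} a^k/k! (terms k=0..5) = 1.00000 + 2.23547 + 2.49866 + 1.86189 + 1.04055 + 0.46522 = 9.10179
Tail: a^6/(6!(1−ρ)) = 124.79909/(720·0.6274) = 0.27626
P₀ = 1/(9.10179 + 0.27626) = 1/9.37805 = 0.106632

Final: 0.106632


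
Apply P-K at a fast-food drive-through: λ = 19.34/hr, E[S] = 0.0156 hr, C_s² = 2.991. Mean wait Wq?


ρ = λ·E[S] = 19.34·0.0156 = 0.3017
E[S²] = E[S]²(1+C_s²) = 0.0156²·(1+2.991) = 0.0009712
Wq = λ·E[S²]/(2(1−ρ)) = 19.34·0.0009712/(2·0.6983) = 0.01345 hr

Final: 0.01345 hr


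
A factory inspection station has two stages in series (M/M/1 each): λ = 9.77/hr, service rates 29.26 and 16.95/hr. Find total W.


Each node sees arrival rate λ = 9.77/hr (tandem ⇒ throughput preserved).
W₁ = 1/(μ₁−λ) = 1/(29.26−9.77) = 0.05131 hr
W₂ = 1/(μ₂−λ) = 1/(16.95−9.77) = 0.13928 hr
W_total = W₁ + W₂ = 0.05131 + 0.13928 = 0.19058 hr

Final: 0.19058 hr


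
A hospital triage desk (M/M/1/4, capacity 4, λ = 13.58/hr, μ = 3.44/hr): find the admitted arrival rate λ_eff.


ρ = 3.9477; P_K = (1−ρ)ρ^4/(1−ρ^5) = 0.747466
λ_eff = λ(1 − P_K) = 13.58·(1 − 0.747466) = 13.58·0.252534 = 3.4294 /hr

Final: 3.4294 /hr


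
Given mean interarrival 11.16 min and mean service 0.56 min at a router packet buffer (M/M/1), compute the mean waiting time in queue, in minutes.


λ = 60/11.16 = 5.3763 /hr
μ = 60/0.56 = 107.1429 /hr
ρ = λ/μ = 5.3763/107.1429 = 0.05018
Wq = ρ/(μ−λ) = 0.05018/(107.1429−5.3763) = 0.0004931 hr
In minutes: 0.0004931·60 = 0.02958 min

Final: 0.02958 min


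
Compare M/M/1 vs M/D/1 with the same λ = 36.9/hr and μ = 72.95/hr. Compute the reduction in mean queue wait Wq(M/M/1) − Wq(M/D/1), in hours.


ρ = 36.9/72.95 = 0.5058
Wq(M/M/1) = ρ/(μ−λ) = 0.5058/36.05 = 0.01403 hr
Wq(M/D/1) = ρ/(2(μ−λ)) = 0.007016 hr
Savings = 0.01403 − 0.007016 = 0.007016 hr

Final: 0.007016 hr


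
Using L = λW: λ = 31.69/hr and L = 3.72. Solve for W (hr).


W = L/λ = 3.72/31.69 = 0.1174 hr

Final: 0.1174 hr


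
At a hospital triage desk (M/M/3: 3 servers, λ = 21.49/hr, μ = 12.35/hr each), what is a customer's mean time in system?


a = 1.7401; ρ = 0.5800; P₀ = 0.157606
Lq = P₀·a^c·ρ/(c!(1−ρ)²) = 0.45513
Wq = Lq/λ = 0.45513/21.49 = 0.02118 hr
W = Wq + 1/μ = 0.02118 + 0.08097 = 0.10215 hr

Final: 0.10215 hr


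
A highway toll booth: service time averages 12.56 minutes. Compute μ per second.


μ = 1/(service time) in consistent units.
1 second = 0.0166667 min, so μ = 0.0166667/12.56 = 0.001327 per second

Final: 0.001327 /sec


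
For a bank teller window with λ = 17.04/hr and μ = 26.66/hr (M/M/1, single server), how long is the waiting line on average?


ρ = 17.04/26.66 = 0.6392
Lq = ρ²/(1−ρ) = 0.4085/0.3608 = 1.1321

Final: 1.1321


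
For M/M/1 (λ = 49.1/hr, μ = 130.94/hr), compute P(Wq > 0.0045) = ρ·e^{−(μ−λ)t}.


ρ = 49.1/130.94 = 0.3750
P(Wq > t) = ρ·e^{−(μ−λ)t} = 0.3750·e^{−0.3683}
= 0.3750·0.691923 = 0.259458

Final: 0.259458


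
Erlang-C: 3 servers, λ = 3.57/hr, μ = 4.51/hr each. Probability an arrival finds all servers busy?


a = λ/μ = 0.7916; ρ = a/3 = 0.2639
P₀ = 0.451026 (from M/M/c formula)
C(c,a) = [a^c/(c!(1−ρ))]·P₀ = [0.49599/(6·0.7361)]·0.451026
= 0.11230·0.451026 = 0.050648

Final: 0.050648


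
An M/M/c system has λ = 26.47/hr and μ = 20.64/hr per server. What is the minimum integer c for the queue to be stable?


Stability requires cμ > λ ⇔ c > λ/μ.
λ/μ = 26.47/20.64 = 1.2825
Minimum integer c = ⌊1.2825⌋ + 1 = 2
Check: 2·20.64 = 41.28 > 26.47, while 1·20.64 = 20.64 ≤ 26.47

Final: 2 servers


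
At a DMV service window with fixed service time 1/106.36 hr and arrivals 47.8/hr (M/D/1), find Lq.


ρ = 47.8/106.36 = 0.4494
M/D/1: Lq = ρ²/(2(1−ρ)) = 0.2020/(2·0.5506) = 0.18342

Final: 0.18342


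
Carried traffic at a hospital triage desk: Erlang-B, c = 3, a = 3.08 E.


B(3,3.08) = 0.355636 (Erlang-B)
Carried load = a(1 − B) = 3.08·(1 − 0.355636) = 3.08·0.644364 = 1.9846 E

Final: 1.9846 Erlangs


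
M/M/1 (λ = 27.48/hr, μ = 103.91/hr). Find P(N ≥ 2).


ρ = 27.48/103.91 = 0.2645
P(N ≥ n) = ρ^n = 0.2645^2 = 0.069939

Final: 0.069939


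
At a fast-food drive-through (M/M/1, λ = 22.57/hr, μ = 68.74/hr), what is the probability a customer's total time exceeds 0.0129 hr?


W ~ Exponential(μ−λ) for M/M/1.
μ − λ = 68.74 − 22.57 = 46.1700
P(W > t) = e^{−(μ−λ)t} = e^{−0.5956} = 0.551236

Final: 0.551236


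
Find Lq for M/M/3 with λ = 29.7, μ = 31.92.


a = λ/μ = 0.9305; ρ = a/3 = 0.3102
P₀ = 0.390940
Lq = P₀·a^c·ρ / (c!·(1−ρ)²) = 0.390940·0.80553·0.3102/(6·0.47589)
= 0.03421

Final: 0.03421


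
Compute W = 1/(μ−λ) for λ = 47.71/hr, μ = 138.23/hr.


W = 1/(μ−λ) = 1/(138.23 − 47.71) = 1/90.52 = 0.01105 hr

Final: 0.01105 hr


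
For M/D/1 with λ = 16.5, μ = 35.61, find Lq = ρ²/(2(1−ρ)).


ρ = 16.5/35.61 = 0.4634
M/D/1: Lq = ρ²/(2(1−ρ)) = 0.2147/(2·0.5366) = 0.20003

Final: 0.20003


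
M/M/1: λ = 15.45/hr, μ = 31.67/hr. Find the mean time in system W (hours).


W = 1/(μ−λ) = 1/(31.67 − 15.45) = 1/16.22 = 0.06165 hr

Final: 0.06165 hr


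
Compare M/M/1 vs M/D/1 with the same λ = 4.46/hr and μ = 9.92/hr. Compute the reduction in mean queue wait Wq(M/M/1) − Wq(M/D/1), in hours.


ρ = 4.46/9.92 = 0.4496
Wq(M/M/1) = ρ/(μ−λ) = 0.4496/5.46 = 0.08234 hr
Wq(M/D/1) = ρ/(2(μ−λ)) = 0.04117 hr
Savings = 0.08234 − 0.04117 = 0.04117 hr

Final: 0.04117 hr


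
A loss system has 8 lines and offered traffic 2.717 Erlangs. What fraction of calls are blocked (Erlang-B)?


B(c,a) = (a^c/c!) / Σ_{k=0}^{c} a^k/k!
a^8/8! = 0.073654
Σ terms (k=0..8): 1.00000 + 2.71700 + 3.69104 + 3.34286 + 2.27063 + 1.23386 + 0.55873 + 0.21687 + 0.07365 = 15.104655
B = 0.073654/15.104655 = 0.004876

Final: 0.004876


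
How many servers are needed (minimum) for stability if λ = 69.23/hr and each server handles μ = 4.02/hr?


Stability requires cμ > λ ⇔ c > λ/μ.
λ/μ = 69.23/4.02 = 17.2214
Minimum integer c = ⌊17.2214⌋ + 1 = 18
Check: 18·4.02 = 72.36 > 69.23, while 17·4.02 = 68.34 ≤ 69.23

Final: 18 servers


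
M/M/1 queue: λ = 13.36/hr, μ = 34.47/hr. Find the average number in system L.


ρ = λ/μ = 13.36/34.47 = 0.3876
L = ρ/(1−ρ) = 0.3876/(1 − 0.3876) = 0.3876/0.6124 = 0.6329

Final: 0.6329


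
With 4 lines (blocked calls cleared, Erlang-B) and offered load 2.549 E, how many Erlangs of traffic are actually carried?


B(4,2.549) = 0.155430 (Erlang-B)
Carried load = a(1 − B) = 2.549·(1 − 0.155430) = 2.549·0.844570 = 2.1528 E

Final: 2.1528 Erlangs


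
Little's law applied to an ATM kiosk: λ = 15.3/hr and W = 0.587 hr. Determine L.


L = λW = 15.3·0.587 = 8.9811

Final: 8.9811


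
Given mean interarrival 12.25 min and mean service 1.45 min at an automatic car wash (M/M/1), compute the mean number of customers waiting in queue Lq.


λ = 60/12.25 = 4.8980 /hr
μ = 60/1.45 = 41.3793 /hr
ρ = λ/μ = 4.8980/41.3793 = 0.1184
Lq = ρ²/(1−ρ) = 0.01401/0.8816 = 0.01589

Final: 0.01589


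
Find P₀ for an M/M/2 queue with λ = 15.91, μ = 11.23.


a = λ/μ = 15.91/11.23 = 1.4167; ρ = a/c = 0.7084
Σ_{k=0}^{1} a^k/k! (terms k=0..1) = 1.00000 + 1.41674 = 2.41674
Tail: a^2/(2!(1−ρ)) = 2.00715/(2·0.2916) = 3.44127
P₀ = 1/(2.41674 + 3.44127) = 1/5.85802 = 0.170706

Final: 0.170706


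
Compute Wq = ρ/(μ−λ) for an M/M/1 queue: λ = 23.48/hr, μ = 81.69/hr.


ρ = 23.48/81.69 = 0.2874
Wq = ρ/(μ−λ) = 0.2874/(81.69 − 23.48) = 0.2874/58.21 = 0.004938 hr

Final: 0.004938 hr


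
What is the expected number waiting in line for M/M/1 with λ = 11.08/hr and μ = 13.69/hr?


ρ = 11.08/13.69 = 0.8093
Lq = ρ²/(1−ρ) = 0.6550/0.1907 = 3.4359

Final: 3.4359


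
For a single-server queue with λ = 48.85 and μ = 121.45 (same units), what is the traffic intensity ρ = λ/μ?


ρ = λ/μ = 48.85/121.45 = 0.4022

Final: 0.4022


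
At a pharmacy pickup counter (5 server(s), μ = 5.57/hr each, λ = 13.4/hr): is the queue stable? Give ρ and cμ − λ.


Total capacity cμ = 5·5.57 = 27.85/hr
ρ = λ/(cμ) = 13.4/27.85 = 0.4811
Stable ⇔ ρ < 1: YES
Spare capacity = cμ − λ = 27.85 − 13.4 = 14.45/hr

Final: ρ = 0.4811; stable; margin = 14.45/hr


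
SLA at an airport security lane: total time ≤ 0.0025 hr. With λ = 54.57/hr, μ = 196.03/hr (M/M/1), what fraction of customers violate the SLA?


W ~ Exponential(μ−λ) for M/M/1.
μ − λ = 196.03 − 54.57 = 141.4600
P(W > t) = e^{−(μ−λ)t} = e^{−0.3537} = 0.702121

Final: 0.702121


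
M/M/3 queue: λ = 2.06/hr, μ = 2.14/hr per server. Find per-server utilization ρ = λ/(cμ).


ρ = λ/(cμ) = 2.06/(3·2.14) = 2.06/6.42 = 0.3209

Final: 0.3209


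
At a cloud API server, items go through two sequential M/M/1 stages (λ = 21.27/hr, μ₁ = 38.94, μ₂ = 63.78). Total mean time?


Each node sees arrival rate λ = 21.27/hr (tandem ⇒ throughput preserved).
W₁ = 1/(μ₁−λ) = 1/(38.94−21.27) = 0.05659 hr
W₂ = 1/(μ₂−λ) = 1/(63.78−21.27) = 0.02352 hr
W_total = W₁ + W₂ = 0.05659 + 0.02352 = 0.08012 hr

Final: 0.08012 hr


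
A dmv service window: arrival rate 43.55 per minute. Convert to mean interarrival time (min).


Mean interarrival time = 1/λ = 1/43.55 minute = 0.02296 minute
In minutes: 0.02296 × 1 = 0.02296 min

Final: 0.02296 min


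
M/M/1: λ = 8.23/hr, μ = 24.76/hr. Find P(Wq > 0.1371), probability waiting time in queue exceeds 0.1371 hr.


ρ = 8.23/24.76 = 0.3324
P(Wq > t) = ρ·e^{−(μ−λ)t} = 0.3324·e^{−2.2663}
= 0.3324·0.103699 = 0.034469

Final: 0.034469


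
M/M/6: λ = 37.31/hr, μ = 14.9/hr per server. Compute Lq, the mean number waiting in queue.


a = λ/μ = 2.5040; ρ = a/6 = 0.4173
P₀ = 0.081288
Lq = P₀·a^c·ρ / (c!·(1−ρ)²) = 0.081288·246.50963·0.4173/(720·0.33950)
= 0.03421

Final: 0.03421


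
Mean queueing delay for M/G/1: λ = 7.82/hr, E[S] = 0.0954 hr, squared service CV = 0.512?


ρ = λ·E[S] = 7.82·0.0954 = 0.7460
E[S²] = E[S]²(1+C_s²) = 0.0954²·(1+0.512) = 0.013761
Wq = λ·E[S²]/(2(1−ρ)) = 7.82·0.013761/(2·0.2540) = 0.21186 hr

Final: 0.21186 hr


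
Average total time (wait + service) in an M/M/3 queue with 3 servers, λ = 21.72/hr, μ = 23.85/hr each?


a = 0.9107; ρ = 0.3036; P₀ = 0.399023
Lq = P₀·a^c·ρ/(c!(1−ρ)²) = 0.03144
Wq = Lq/λ = 0.03144/21.72 = 0.001447 hr
W = Wq + 1/μ = 0.001447 + 0.04193 = 0.04338 hr

Final: 0.04338 hr


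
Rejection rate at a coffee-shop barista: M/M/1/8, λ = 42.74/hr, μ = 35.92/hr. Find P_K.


ρ = λ/μ = 42.74/35.92 = 1.1899
P_K = (1−ρ)ρ^K/(1−ρ^(K+1)) = (-0.1899·4.017774)/(1 − 4.780614)
= -0.762840/-3.780614 = 0.201777

Final: 0.201777


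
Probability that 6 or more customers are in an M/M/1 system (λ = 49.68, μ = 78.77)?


ρ = 49.68/78.77 = 0.6307
P(N ≥ n) = ρ^n = 0.6307^6 = 0.062940

Final: 0.062940


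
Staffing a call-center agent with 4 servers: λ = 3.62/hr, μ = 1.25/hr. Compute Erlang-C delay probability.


a = λ/μ = 2.8960; ρ = a/4 = 0.7240
P₀ = 0.043944 (from M/M/c formula)
C(c,a) = [a^c/(c!(1−ρ))]·P₀ = [70.33868/(24·0.2760)]·0.043944
= 10.61876·0.043944 = 0.466631

Final: 0.466631


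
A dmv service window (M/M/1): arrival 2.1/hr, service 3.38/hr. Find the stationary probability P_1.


ρ = 2.1/3.38 = 0.6213
P_n = (1−ρ)·ρ^n = (1 − 0.6213)·0.6213^1 = 0.3787·0.621302 = 0.235286

Final: 0.235286


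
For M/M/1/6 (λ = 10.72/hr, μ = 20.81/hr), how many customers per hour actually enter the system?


ρ = 0.5151; P_K = (1−ρ)ρ^6/(1−ρ^7) = 0.009149
λ_eff = λ(1 − P_K) = 10.72·(1 − 0.009149) = 10.72·0.990851 = 10.6219 /hr

Final: 10.6219 /hr


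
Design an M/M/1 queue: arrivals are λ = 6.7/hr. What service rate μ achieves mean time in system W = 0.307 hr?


W = 1/(μ−λ) ⇒ μ − λ = 1/W = 1/0.307 = 3.2573
μ = λ + 1/W = 6.7 + 3.2573 = 9.9573 per hr

Final: 9.9573 /hr


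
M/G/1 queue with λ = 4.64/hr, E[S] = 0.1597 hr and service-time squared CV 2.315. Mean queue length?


ρ = λ·E[S] = 4.64·0.1597 = 0.7410
Lq = ρ²(1+C_s²)/(2(1−ρ)) = 0.5491·(1+2.315)/(2·0.2590)
= 0.5491·3.3150/0.5180 = 3.51409

Final: 3.51409


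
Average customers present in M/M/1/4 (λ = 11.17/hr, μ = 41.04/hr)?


ρ = 11.17/41.04 = 0.2722
L = ρ[1 − (K+1)ρ^K + Kρ^(K+1)] / [(1−ρ)(1−ρ^(K+1))]
Numerator: 0.2722·(1 − 5·0.005488 + 4·0.001494) = 0.266332
Denominator: (0.7278)·(0.998506) = 0.726739
L = 0.266332/0.726739 = 0.3665

Final: 0.3665


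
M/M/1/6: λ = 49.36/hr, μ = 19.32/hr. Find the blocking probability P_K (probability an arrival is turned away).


ρ = λ/μ = 49.36/19.32 = 2.5549
P_K = (1−ρ)ρ^K/(1−ρ^(K+1)) = (-1.5549·278.104601)/(1 − 710.519829)
= -432.415228/-709.519829 = 0.609448

Final: 0.609448


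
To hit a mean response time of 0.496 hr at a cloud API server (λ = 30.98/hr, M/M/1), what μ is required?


W = 1/(μ−λ) ⇒ μ − λ = 1/W = 1/0.496 = 2.0161
μ = λ + 1/W = 30.98 + 2.0161 = 32.9961 per hr

Final: 32.9961 /hr


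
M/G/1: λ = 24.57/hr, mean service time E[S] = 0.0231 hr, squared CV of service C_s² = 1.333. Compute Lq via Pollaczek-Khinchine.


ρ = λ·E[S] = 24.57·0.0231 = 0.5676
Lq = ρ²(1+C_s²)/(2(1−ρ)) = 0.3221·(1+1.333)/(2·0.4324)
= 0.3221·2.3330/0.8649 = 0.86896

Final: 0.86896


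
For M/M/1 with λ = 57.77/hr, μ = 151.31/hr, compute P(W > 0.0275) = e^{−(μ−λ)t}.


W ~ Exponential(μ−λ) for M/M/1.
μ − λ = 151.31 − 57.77 = 93.5400
P(W > t) = e^{−(μ−λ)t} = e^{−2.5723} = 0.076356

Final: 0.076356


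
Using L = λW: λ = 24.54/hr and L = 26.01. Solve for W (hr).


W = L/λ = 26.01/24.54 = 1.0599 hr

Final: 1.0599 hr


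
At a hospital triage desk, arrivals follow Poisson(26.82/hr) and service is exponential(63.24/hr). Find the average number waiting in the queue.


ρ = 26.82/63.24 = 0.4241
Lq = ρ²/(1−ρ) = 0.1799/0.5759 = 0.3123

Final: 0.3123


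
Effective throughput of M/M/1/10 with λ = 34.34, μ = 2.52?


ρ = 13.6270; P_K = (1−ρ)ρ^10/(1−ρ^11) = 0.926616
λ_eff = λ(1 − P_K) = 34.34·(1 − 0.926616) = 34.34·0.073384 = 2.5200 /hr

Final: 2.5200 /hr


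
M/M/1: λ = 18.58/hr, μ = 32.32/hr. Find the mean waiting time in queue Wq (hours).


ρ = 18.58/32.32 = 0.5749
Wq = ρ/(μ−λ) = 0.5749/(32.32 − 18.58) = 0.5749/13.74 = 0.04184 hr

Final: 0.04184 hr


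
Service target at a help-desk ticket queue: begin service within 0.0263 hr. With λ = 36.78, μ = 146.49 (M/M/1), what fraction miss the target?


ρ = 36.78/146.49 = 0.2511
P(Wq > t) = ρ·e^{−(μ−λ)t} = 0.2511·e^{−2.8854}
= 0.2511·0.055834 = 0.014019

Final: 0.014019


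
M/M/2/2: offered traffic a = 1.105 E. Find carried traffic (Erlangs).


B(2,1.105) = 0.224824 (Erlang-B)
Carried load = a(1 − B) = 1.105·(1 − 0.224824) = 1.105·0.775176 = 0.8566 E

Final: 0.8566 Erlangs


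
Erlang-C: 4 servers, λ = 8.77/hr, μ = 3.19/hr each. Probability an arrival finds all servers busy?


a = λ/μ = 2.7492; ρ = a/4 = 0.6873
P₀ = 0.053753 (from M/M/c formula)
C(c,a) = [a^c/(c!(1−ρ))]·P₀ = [57.12624/(24·0.3127)]·0.053753
= 7.61206·0.053753 = 0.409172

Final: 0.409172


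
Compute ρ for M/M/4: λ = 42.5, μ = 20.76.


ρ = λ/(cμ) = 42.5/(4·20.76) = 42.5/83.04 = 0.5118

Final: 0.5118


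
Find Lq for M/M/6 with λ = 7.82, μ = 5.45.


a = λ/μ = 1.4349; ρ = a/6 = 0.2391
P₀ = 0.238103
Lq = P₀·a^c·ρ / (c!·(1−ρ)²) = 0.238103·8.72693·0.2391/(720·0.57890)
= 0.001192

Final: 0.001192


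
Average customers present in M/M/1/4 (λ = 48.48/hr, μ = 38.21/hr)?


ρ = 48.48/38.21 = 1.2688
L = ρ[1 − (K+1)ρ^K + Kρ^(K+1)] / [(1−ρ)(1−ρ^(K+1))]
Numerator: 1.2688·(1 − 5·2.591447 + 4·3.287970) = 1.515741
Denominator: (-0.2688)·(-2.287970) = 0.614956
L = 1.515741/0.614956 = 2.4648

Final: 2.4648


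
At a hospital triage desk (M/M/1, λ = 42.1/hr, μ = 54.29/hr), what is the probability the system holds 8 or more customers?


ρ = 42.1/54.29 = 0.7755
P(N ≥ n) = ρ^n = 0.7755^8 = 0.130767

Final: 0.130767


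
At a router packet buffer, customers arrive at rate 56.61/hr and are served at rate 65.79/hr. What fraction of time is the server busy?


ρ = λ/μ = 56.61/65.79 = 0.8605

Final: 0.8605


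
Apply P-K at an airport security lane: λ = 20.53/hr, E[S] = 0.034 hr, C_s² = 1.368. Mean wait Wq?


ρ = λ·E[S] = 20.53·0.034 = 0.6980
E[S²] = E[S]²(1+C_s²) = 0.034²·(1+1.368) = 0.002737
Wq = λ·E[S²]/(2(1−ρ)) = 20.53·0.002737/(2·0.3020) = 0.09305 hr

Final: 0.09305 hr


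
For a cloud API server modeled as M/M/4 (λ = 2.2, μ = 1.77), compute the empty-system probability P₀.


a = λ/μ = 2.2/1.77 = 1.2429; ρ = a/c = 0.3107
Σ_{k=0}^{3} a^k/k! (terms k=0..3) = 1.00000 + 1.24294 + 0.77245 + 0.32003 = 3.33542
Tail: a^4/(4!(1−ρ)) = 2.38670/(24·0.6893) = 0.14428
P₀ = 1/(3.33542 + 0.14428) = 1/3.47970 = 0.287381

Final: 0.287381


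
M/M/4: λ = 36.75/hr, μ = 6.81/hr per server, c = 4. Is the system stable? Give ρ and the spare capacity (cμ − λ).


Total capacity cμ = 4·6.81 = 27.24/hr
ρ = λ/(cμ) = 36.75/27.24 = 1.3491
Stable ⇔ ρ < 1: NO
Spare capacity = cμ − λ = 27.24 − 36.75 = -9.51/hr

Final: ρ = 1.3491; unstable; margin = -9.51/hr


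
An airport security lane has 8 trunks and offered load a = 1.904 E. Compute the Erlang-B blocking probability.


B(c,a) = (a^c/c!) / Σ_{k=0}^{c} a^k/k!
a^8/8! = 0.004284
Σ terms (k=0..8): 1.00000 + 1.90400 + 1.81261 + 1.15040 + 0.54759 + 0.20852 + 0.06617 + 0.01800 + 0.004284 = 6.711577
B = 0.004284/6.711577 = 0.0006382

Final: 0.0006382


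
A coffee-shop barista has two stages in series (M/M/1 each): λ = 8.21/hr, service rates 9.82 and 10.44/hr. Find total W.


Each node sees arrival rate λ = 8.21/hr (tandem ⇒ throughput preserved).
W₁ = 1/(μ₁−λ) = 1/(9.82−8.21) = 0.62112 hr
W₂ = 1/(μ₂−λ) = 1/(10.44−8.21) = 0.44843 hr
W_total = W₁ + W₂ = 0.62112 + 0.44843 = 1.06955 hr

Final: 1.06955 hr


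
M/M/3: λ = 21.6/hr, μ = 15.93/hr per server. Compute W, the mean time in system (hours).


a = 1.3559; ρ = 0.4520; P₀ = 0.247931
Lq = P₀·a^c·ρ/(c!(1−ρ)²) = 0.15503
Wq = Lq/λ = 0.15503/21.6 = 0.007177 hr
W = Wq + 1/μ = 0.007177 + 0.06277 = 0.06995 hr

Final: 0.06995 hr


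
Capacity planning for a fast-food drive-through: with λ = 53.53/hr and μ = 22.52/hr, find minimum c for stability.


Stability requires cμ > λ ⇔ c > λ/μ.
λ/μ = 53.53/22.52 = 2.3770
Minimum integer c = ⌊2.3770⌋ + 1 = 3
Check: 3·22.52 = 67.56 > 53.53, while 2·22.52 = 45.04 ≤ 53.53

Final: 3 servers


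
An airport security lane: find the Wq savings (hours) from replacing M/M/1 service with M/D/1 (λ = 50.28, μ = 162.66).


ρ = 50.28/162.66 = 0.3091
Wq(M/M/1) = ρ/(μ−λ) = 0.3091/112.38 = 0.002751 hr
Wq(M/D/1) = ρ/(2(μ−λ)) = 0.001375 hr
Savings = 0.002751 − 0.001375 = 0.001375 hr

Final: 0.001375 hr


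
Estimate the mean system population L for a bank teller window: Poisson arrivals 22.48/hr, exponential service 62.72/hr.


ρ = λ/μ = 22.48/62.72 = 0.3584
L = ρ/(1−ρ) = 0.3584/(1 − 0.3584) = 0.3584/0.6416 = 0.5586

Final: 0.5586


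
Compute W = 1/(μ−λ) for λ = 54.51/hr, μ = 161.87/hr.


W = 1/(μ−λ) = 1/(161.87 − 54.51) = 1/107.36 = 0.009314 hr

Final: 0.009314 hr


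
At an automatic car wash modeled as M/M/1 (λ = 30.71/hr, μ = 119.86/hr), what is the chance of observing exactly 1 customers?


ρ = 30.71/119.86 = 0.2562
P_n = (1−ρ)·ρ^n = (1 − 0.2562)·0.2562^1 = 0.7438·0.256216 = 0.190569

Final: 0.190569


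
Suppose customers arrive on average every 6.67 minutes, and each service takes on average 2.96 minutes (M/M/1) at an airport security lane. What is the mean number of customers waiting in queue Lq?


λ = 60/6.67 = 8.9955 /hr
μ = 60/2.96 = 20.2703 /hr
ρ = λ/μ = 8.9955/20.2703 = 0.4438
Lq = ρ²/(1−ρ) = 0.1969/0.5562 = 0.3541

Final: 0.3541


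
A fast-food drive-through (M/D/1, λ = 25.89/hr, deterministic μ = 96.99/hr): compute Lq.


ρ = 25.89/96.99 = 0.2669
M/D/1: Lq = ρ²/(2(1−ρ)) = 0.07125/(2·0.7331) = 0.04860

Final: 0.04860


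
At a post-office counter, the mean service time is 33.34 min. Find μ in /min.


μ = 1/(service time) in consistent units.
1 minute = 1 min, so μ = 1/33.34 = 0.02999 per minute

Final: 0.02999 /min


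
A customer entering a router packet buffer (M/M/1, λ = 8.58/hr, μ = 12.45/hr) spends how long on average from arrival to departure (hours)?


W = 1/(μ−λ) = 1/(12.45 − 8.58) = 1/3.87 = 0.2584 hr

Final: 0.2584 hr


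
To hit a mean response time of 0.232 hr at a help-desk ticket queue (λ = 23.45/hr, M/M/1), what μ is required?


W = 1/(μ−λ) ⇒ μ − λ = 1/W = 1/0.232 = 4.3103
μ = λ + 1/W = 23.45 + 4.3103 = 27.7603 per hr

Final: 27.7603 /hr


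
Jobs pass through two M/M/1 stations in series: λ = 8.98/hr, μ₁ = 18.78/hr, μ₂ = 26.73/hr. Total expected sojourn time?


Each node sees arrival rate λ = 8.98/hr (tandem ⇒ throughput preserved).
W₁ = 1/(μ₁−λ) = 1/(18.78−8.98) = 0.10204 hr
W₂ = 1/(μ₂−λ) = 1/(26.73−8.98) = 0.05634 hr
W_total = W₁ + W₂ = 0.10204 + 0.05634 = 0.15838 hr

Final: 0.15838 hr


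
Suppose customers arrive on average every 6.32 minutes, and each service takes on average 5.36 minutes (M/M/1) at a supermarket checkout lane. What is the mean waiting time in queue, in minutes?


λ = 60/6.32 = 9.4937 /hr
μ = 60/5.36 = 11.1940 /hr
ρ = λ/μ = 9.4937/11.1940 = 0.8481
Wq = ρ/(μ−λ) = 0.8481/(11.1940−9.4937) = 0.49878 hr
In minutes: 0.49878·60 = 29.927 min

Final: 29.927 min


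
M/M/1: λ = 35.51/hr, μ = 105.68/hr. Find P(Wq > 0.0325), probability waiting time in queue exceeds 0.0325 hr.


ρ = 35.51/105.68 = 0.3360
P(Wq > t) = ρ·e^{−(μ−λ)t} = 0.3360·e^{−2.2805}
= 0.3360·0.102231 = 0.034351

Final: 0.034351


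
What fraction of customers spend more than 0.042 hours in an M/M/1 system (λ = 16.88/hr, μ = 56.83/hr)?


W ~ Exponential(μ−λ) for M/M/1.
μ − λ = 56.83 − 16.88 = 39.9500
P(W > t) = e^{−(μ−λ)t} = e^{−1.6779} = 0.186766

Final: 0.186766


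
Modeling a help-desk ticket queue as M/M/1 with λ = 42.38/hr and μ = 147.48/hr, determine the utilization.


ρ = λ/μ = 42.38/147.48 = 0.2874

Final: 0.2874


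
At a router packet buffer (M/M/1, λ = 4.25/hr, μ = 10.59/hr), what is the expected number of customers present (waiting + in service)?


ρ = λ/μ = 4.25/10.59 = 0.4013
L = ρ/(1−ρ) = 0.4013/(1 − 0.4013) = 0.4013/0.5987 = 0.6703

Final: 0.6703


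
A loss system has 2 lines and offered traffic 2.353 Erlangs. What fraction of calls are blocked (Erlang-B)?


B(c,a) = (a^c/c!) / Σ_{k=0}^{c} a^k/k!
a^2/2! = 2.768305
Σ terms (k=0..2): 1.00000 + 2.35300 + 2.76830 = 6.121305
B = 2.768305/6.121305 = 0.452241

Final: 0.452241


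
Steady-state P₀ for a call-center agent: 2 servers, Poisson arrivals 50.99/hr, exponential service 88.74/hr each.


a = λ/μ = 50.99/88.74 = 0.5746; ρ = a/c = 0.2873
Σ_{k=0}^{1} a^k/k! (terms k=0..1) = 1.00000 + 0.57460 = 1.57460
Tail: a^2/(2!(1−ρ)) = 0.33017/(2·0.7127) = 0.23163
P₀ = 1/(1.57460 + 0.23163) = 1/1.80623 = 0.553639

Final: 0.553639


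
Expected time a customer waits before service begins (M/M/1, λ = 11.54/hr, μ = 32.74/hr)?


ρ = 11.54/32.74 = 0.3525
Wq = ρ/(μ−λ) = 0.3525/(32.74 − 11.54) = 0.3525/21.20 = 0.01663 hr

Final: 0.01663 hr


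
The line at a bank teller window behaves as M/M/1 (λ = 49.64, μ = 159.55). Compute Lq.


ρ = 49.64/159.55 = 0.3111
Lq = ρ²/(1−ρ) = 0.09680/0.6889 = 0.1405

Final: 0.1405


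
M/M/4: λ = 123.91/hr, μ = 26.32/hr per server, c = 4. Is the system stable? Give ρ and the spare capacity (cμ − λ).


Total capacity cμ = 4·26.32 = 105.28/hr
ρ = λ/(cμ) = 123.91/105.28 = 1.1770
Stable ⇔ ρ < 1: NO
Spare capacity = cμ − λ = 105.28 − 123.91 = -18.63/hr

Final: ρ = 1.1770; unstable; margin = -18.63/hr


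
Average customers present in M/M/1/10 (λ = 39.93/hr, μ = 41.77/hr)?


ρ = 39.93/41.77 = 0.9559
L = ρ[1 − (K+1)ρ^K + Kρ^(K+1)] / [(1−ρ)(1−ρ^(K+1))]
Numerator: 0.9559·(1 − 11·0.637307 + 10·0.609233) = 0.078345
Denominator: (0.04405)·(0.390767) = 0.017214
L = 0.078345/0.017214 = 4.5513

Final: 4.5513


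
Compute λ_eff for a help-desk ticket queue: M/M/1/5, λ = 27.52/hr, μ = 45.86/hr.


ρ = 0.6001; P_K = (1−ρ)ρ^5/(1−ρ^6) = 0.032644
λ_eff = λ(1 − P_K) = 27.52·(1 − 0.032644) = 27.52·0.967356 = 26.6216 /hr

Final: 26.6216 /hr


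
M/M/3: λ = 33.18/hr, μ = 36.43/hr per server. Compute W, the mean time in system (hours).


a = 0.9108; ρ = 0.3036; P₀ = 0.398983
Lq = P₀·a^c·ρ/(c!(1−ρ)²) = 0.03145
Wq = Lq/λ = 0.03145/33.18 = 0.0009479 hr
W = Wq + 1/μ = 0.0009479 + 0.02745 = 0.02840 hr

Final: 0.02840 hr


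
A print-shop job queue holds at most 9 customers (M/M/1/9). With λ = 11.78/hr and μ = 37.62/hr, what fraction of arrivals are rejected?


ρ = λ/μ = 11.78/37.62 = 0.3131
P_K = (1−ρ)ρ^K/(1−ρ^(K+1)) = (0.6869·0.00002894)/(1 − 0.000009063)
= 0.00001988/0.999991 = 0.00001988

Final: 0.00001988


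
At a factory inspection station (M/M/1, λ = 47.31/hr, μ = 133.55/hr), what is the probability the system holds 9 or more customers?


ρ = 47.31/133.55 = 0.3542
P(N ≥ n) = ρ^n = 0.3542^9 = 0.00008786

Final: 0.00008786


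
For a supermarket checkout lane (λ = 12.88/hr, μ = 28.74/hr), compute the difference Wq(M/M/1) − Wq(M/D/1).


ρ = 12.88/28.74 = 0.4482
Wq(M/M/1) = ρ/(μ−λ) = 0.4482/15.86 = 0.02826 hr
Wq(M/D/1) = ρ/(2(μ−λ)) = 0.01413 hr
Savings = 0.02826 − 0.01413 = 0.01413 hr

Final: 0.01413 hr


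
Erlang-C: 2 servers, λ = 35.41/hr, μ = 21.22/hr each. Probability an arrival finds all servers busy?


a = λ/μ = 1.6687; ρ = a/2 = 0.8344
P₀ = 0.090302 (from M/M/c formula)
C(c,a) = [a^c/(c!(1−ρ))]·P₀ = [2.78459/(2·0.1656)]·0.090302
= 8.40526·0.090302 = 0.759011

Final: 0.759011


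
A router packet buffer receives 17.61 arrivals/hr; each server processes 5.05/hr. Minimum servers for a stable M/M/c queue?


Stability requires cμ > λ ⇔ c > λ/μ.
λ/μ = 17.61/5.05 = 3.4871
Minimum integer c = ⌊3.4871⌋ + 1 = 4
Check: 4·5.05 = 20.20 > 17.61, while 3·5.05 = 15.15 ≤ 17.61

Final: 4 servers


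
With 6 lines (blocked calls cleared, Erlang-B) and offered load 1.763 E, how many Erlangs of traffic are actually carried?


B(6,1.763) = 0.007170 (Erlang-B)
Carried load = a(1 − B) = 1.763·(1 − 0.007170) = 1.763·0.992830 = 1.7504 E

Final: 1.7504 Erlangs


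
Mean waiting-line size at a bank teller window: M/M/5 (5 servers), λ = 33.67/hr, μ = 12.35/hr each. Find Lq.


a = λ/μ = 2.7263; ρ = a/5 = 0.5453
P₀ = 0.062964
Lq = P₀·a^c·ρ / (c!·(1−ρ)²) = 0.062964·150.61936·0.5453/(120·0.20679)
= 0.20839

Final: 0.20839


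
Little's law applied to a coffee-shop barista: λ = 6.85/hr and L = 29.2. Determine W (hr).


W = L/λ = 29.2/6.85 = 4.2628 hr

Final: 4.2628 hr


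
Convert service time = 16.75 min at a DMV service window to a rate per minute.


μ = 1/(service time) in consistent units.
1 minute = 1 min, so μ = 1/16.75 = 0.05970 per minute

Final: 0.05970 /min


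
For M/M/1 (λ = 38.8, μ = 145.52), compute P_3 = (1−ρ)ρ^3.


ρ = 38.8/145.52 = 0.2666
P_n = (1−ρ)·ρ^n = (1 − 0.2666)·0.2666^3 = 0.7334·0.018955 = 0.013901

Final: 0.013901


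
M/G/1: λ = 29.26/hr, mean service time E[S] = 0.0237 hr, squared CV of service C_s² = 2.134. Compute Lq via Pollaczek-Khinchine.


ρ = λ·E[S] = 29.26·0.0237 = 0.6935
Lq = ρ²(1+C_s²)/(2(1−ρ)) = 0.4809·(1+2.134)/(2·0.3065)
= 0.4809·3.1340/0.6131 = 2.45827

Final: 2.45827


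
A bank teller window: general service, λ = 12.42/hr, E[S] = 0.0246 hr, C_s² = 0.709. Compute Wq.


ρ = λ·E[S] = 12.42·0.0246 = 0.3055
E[S²] = E[S]²(1+C_s²) = 0.0246²·(1+0.709) = 0.001034
Wq = λ·E[S²]/(2(1−ρ)) = 12.42·0.001034/(2·0.6945) = 0.009248 hr

Final: 0.009248 hr


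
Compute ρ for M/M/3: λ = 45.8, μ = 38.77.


ρ = λ/(cμ) = 45.8/(3·38.77) = 45.8/116.31 = 0.3938

Final: 0.3938


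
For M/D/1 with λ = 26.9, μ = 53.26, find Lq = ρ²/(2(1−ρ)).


ρ = 26.9/53.26 = 0.5051
M/D/1: Lq = ρ²/(2(1−ρ)) = 0.2551/(2·0.4949) = 0.25771

Final: 0.25771


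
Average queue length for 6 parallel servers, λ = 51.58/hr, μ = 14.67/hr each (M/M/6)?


a = λ/μ = 3.5160; ρ = a/6 = 0.5860
P₀ = 0.028469
Lq = P₀·a^c·ρ / (c!·(1−ρ)²) = 0.028469·1889.32793·0.5860/(720·0.17139)
= 0.25542

Final: 0.25542


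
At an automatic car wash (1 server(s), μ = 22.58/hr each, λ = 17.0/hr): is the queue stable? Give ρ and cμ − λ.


Total capacity cμ = 1·22.58 = 22.58/hr
ρ = λ/(cμ) = 17.0/22.58 = 0.7529
Stable ⇔ ρ < 1: YES
Spare capacity = cμ − λ = 22.58 − 17.0 = 5.58/hr

Final: ρ = 0.7529; stable; margin = 5.58/hr


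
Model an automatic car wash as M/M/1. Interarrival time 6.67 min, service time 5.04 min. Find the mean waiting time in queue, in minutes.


λ = 60/6.67 = 8.9955 /hr
μ = 60/5.04 = 11.9048 /hr
ρ = λ/μ = 8.9955/11.9048 = 0.7556
Wq = ρ/(μ−λ) = 0.7556/(11.9048−8.9955) = 0.25973 hr
In minutes: 0.25973·60 = 15.584 min

Final: 15.584 min


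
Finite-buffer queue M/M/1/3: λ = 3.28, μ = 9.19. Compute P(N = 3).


ρ = λ/μ = 3.28/9.19 = 0.3569
P_K = (1−ρ)ρ^K/(1−ρ^(K+1)) = (0.6431·0.045465)/(1 − 0.016227)
= 0.029238/0.983773 = 0.029720

Final: 0.029720


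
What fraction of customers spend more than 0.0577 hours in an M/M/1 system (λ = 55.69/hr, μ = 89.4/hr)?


W ~ Exponential(μ−λ) for M/M/1.
μ − λ = 89.4 − 55.69 = 33.7100
P(W > t) = e^{−(μ−λ)t} = e^{−1.9451} = 0.142978

Final: 0.142978


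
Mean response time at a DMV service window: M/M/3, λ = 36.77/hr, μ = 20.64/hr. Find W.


a = 1.7815; ρ = 0.5938; P₀ = 0.149513
Lq = P₀·a^c·ρ/(c!(1−ρ)²) = 0.50714
Wq = Lq/λ = 0.50714/36.77 = 0.01379 hr
W = Wq + 1/μ = 0.01379 + 0.04845 = 0.06224 hr

Final: 0.06224 hr


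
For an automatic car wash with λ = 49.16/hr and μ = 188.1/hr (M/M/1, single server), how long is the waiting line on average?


ρ = 49.16/188.1 = 0.2614
Lq = ρ²/(1−ρ) = 0.06830/0.7386 = 0.09247

Final: 0.09247


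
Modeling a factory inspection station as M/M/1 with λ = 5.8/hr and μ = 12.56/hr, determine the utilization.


ρ = λ/μ = 5.8/12.56 = 0.4618

Final: 0.4618


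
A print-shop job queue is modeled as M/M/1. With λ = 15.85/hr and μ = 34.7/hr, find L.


ρ = λ/μ = 15.85/34.7 = 0.4568
L = ρ/(1−ρ) = 0.4568/(1 − 0.4568) = 0.4568/0.5432 = 0.8408

Final: 0.8408


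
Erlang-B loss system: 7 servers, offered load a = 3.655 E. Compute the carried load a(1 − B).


B(7,3.655) = 0.046248 (Erlang-B)
Carried load = a(1 − B) = 3.655·(1 − 0.046248) = 3.655·0.953752 = 3.4860 E

Final: 3.4860 Erlangs


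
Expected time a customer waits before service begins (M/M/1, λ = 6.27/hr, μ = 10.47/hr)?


ρ = 6.27/10.47 = 0.5989
Wq = ρ/(μ−λ) = 0.5989/(10.47 − 6.27) = 0.5989/4.20 = 0.1426 hr

Final: 0.1426 hr


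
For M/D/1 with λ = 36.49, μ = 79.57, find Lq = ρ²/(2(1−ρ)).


ρ = 36.49/79.57 = 0.4586
M/D/1: Lq = ρ²/(2(1−ρ)) = 0.2103/(2·0.5414) = 0.19422

Final: 0.19422


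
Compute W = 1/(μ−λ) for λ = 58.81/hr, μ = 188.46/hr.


W = 1/(μ−λ) = 1/(188.46 − 58.81) = 1/129.65 = 0.007713 hr

Final: 0.007713 hr


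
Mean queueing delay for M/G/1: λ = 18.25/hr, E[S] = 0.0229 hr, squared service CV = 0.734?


ρ = λ·E[S] = 18.25·0.0229 = 0.4179
E[S²] = E[S]²(1+C_s²) = 0.0229²·(1+0.734) = 0.0009093
Wq = λ·E[S²]/(2(1−ρ)) = 18.25·0.0009093/(2·0.5821) = 0.01426 hr

Final: 0.01426 hr


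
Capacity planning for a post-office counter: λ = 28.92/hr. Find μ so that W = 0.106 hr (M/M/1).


W = 1/(μ−λ) ⇒ μ − λ = 1/W = 1/0.106 = 9.4340
μ = λ + 1/W = 28.92 + 9.4340 = 38.3540 per hr

Final: 38.3540 /hr


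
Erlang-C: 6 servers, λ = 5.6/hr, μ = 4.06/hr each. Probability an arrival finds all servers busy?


a = λ/μ = 1.3793; ρ = a/6 = 0.2299
P₀ = 0.251715 (from M/M/c formula)
C(c,a) = [a^c/(c!(1−ρ))]·P₀ = [6.88608/(720·0.7701)]·0.251715
= 0.01242·0.251715 = 0.003126

Final: 0.003126


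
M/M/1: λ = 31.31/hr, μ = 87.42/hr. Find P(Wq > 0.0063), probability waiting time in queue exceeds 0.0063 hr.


ρ = 31.31/87.42 = 0.3582
P(Wq > t) = ρ·e^{−(μ−λ)t} = 0.3582·e^{−0.3535}
= 0.3582·0.702231 = 0.251508

Final: 0.251508


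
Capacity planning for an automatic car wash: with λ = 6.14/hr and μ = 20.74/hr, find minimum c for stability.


Stability requires cμ > λ ⇔ c > λ/μ.
λ/μ = 6.14/20.74 = 0.2960
Minimum integer c = ⌊0.2960⌋ + 1 = 1
Check: 1·20.74 = 20.74 > 6.14, while 0·20.74 = 0.00 ≤ 6.14

Final: 1 servers


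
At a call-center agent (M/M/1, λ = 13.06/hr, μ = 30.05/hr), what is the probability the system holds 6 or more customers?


ρ = 13.06/30.05 = 0.4346
P(N ≥ n) = ρ^n = 0.4346^6 = 0.006739

Final: 0.006739


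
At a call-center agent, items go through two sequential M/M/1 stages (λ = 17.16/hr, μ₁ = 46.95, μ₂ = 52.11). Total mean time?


Each node sees arrival rate λ = 17.16/hr (tandem ⇒ throughput preserved).
W₁ = 1/(μ₁−λ) = 1/(46.95−17.16) = 0.03357 hr
W₂ = 1/(μ₂−λ) = 1/(52.11−17.16) = 0.02861 hr
W_total = W₁ + W₂ = 0.03357 + 0.02861 = 0.06218 hr

Final: 0.06218 hr


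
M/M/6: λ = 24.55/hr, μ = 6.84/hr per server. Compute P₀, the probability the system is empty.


a = λ/μ = 24.55/6.84 = 3.5892; ρ = a/c = 0.5982
Σ_{k=0}^{5} a^k/k! (terms k=0..5) = 1.00000 + 3.58918 + 6.44111 + 7.70611 + 6.91465 + 4.96359 = 30.61464
Tail: a^6/(6!(1−ρ)) = 2137.82607/(720·0.4018) = 7.38970
P₀ = 1/(30.61464 + 7.38970) = 1/38.00433 = 0.026313

Final: 0.026313


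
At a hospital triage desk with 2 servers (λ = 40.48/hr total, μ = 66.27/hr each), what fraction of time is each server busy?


ρ = λ/(cμ) = 40.48/(2·66.27) = 40.48/132.54 = 0.3054

Final: 0.3054


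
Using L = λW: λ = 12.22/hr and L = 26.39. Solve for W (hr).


W = L/λ = 26.39/12.22 = 2.1596 hr

Final: 2.1596 hr


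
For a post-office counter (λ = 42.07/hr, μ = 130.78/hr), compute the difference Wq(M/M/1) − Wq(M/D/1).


ρ = 42.07/130.78 = 0.3217
Wq(M/M/1) = ρ/(μ−λ) = 0.3217/88.71 = 0.003626 hr
Wq(M/D/1) = ρ/(2(μ−λ)) = 0.001813 hr
Savings = 0.003626 − 0.001813 = 0.001813 hr

Final: 0.001813 hr


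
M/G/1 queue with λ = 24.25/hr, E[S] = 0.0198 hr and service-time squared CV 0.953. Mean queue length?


ρ = λ·E[S] = 24.25·0.0198 = 0.4802
Lq = ρ²(1+C_s²)/(2(1−ρ)) = 0.2305·(1+0.953)/(2·0.5198)
= 0.2305·1.9530/1.0397 = 0.43306

Final: 0.43306


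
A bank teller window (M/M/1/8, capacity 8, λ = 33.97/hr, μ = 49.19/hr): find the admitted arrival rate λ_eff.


ρ = 0.6906; P_K = (1−ρ)ρ^8/(1−ρ^9) = 0.016599
λ_eff = λ(1 − P_K) = 33.97·(1 − 0.016599) = 33.97·0.983401 = 33.4061 /hr

Final: 33.4061 /hr


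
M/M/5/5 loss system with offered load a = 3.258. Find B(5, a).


B(c,a) = (a^c/c!) / Σ_{k=0}^{c} a^k/k!
a^5/5! = 3.058963
Σ terms (k=0..5): 1.00000 + 3.25800 + 5.30728 + 5.76371 + 4.69454 + 3.05896 = 23.082493
B = 3.058963/23.082493 = 0.132523

Final: 0.132523


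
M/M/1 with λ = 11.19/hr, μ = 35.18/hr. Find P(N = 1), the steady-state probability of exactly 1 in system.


ρ = 11.19/35.18 = 0.3181
P_n = (1−ρ)·ρ^n = (1 − 0.3181)·0.3181^1 = 0.6819·0.318078 = 0.216905

Final: 0.216905


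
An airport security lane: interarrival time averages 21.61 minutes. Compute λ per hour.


λ = 1/(interarrival time) in consistent units.
1 hour = 60 min, so λ = 60/21.61 = 2.7765 per hour

Final: 2.7765 /hr


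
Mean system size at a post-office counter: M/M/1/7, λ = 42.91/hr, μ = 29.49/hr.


ρ = 42.91/29.49 = 1.4551
L = ρ[1 − (K+1)ρ^K + Kρ^(K+1)] / [(1−ρ)(1−ρ^(K+1))]
Numerator: 1.4551·(1 − 8·13.809762 + 7·20.094164) = 45.370595
Denominator: (-0.4551)·(-19.094164) = 8.689172
L = 45.370595/8.689172 = 5.2215

Final: 5.2215


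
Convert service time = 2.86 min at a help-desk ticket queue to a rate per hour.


μ = 1/(service time) in consistent units.
1 hour = 60 min, so μ = 60/2.86 = 20.9790 per hour

Final: 20.9790 /hr


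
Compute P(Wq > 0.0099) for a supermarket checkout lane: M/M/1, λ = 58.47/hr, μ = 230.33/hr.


ρ = 58.47/230.33 = 0.2539
P(Wq > t) = ρ·e^{−(μ−λ)t} = 0.2539·e^{−1.7014}
= 0.2539·0.182425 = 0.046309

Final: 0.046309


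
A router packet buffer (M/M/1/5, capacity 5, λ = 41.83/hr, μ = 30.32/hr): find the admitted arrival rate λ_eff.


ρ = 1.3796; P_K = (1−ρ)ρ^5/(1−ρ^6) = 0.321836
λ_eff = λ(1 − P_K) = 41.83·(1 − 0.321836) = 41.83·0.678164 = 28.3676 /hr

Final: 28.3676 /hr
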